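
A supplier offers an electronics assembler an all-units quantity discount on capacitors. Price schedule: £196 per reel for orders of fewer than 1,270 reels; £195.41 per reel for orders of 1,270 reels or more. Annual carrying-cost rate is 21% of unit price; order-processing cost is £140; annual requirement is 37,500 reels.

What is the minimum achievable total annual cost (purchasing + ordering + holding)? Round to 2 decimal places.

£7,358,066.78

H₁ = 21%×£196 = £41.1600;  H₂ = 21%×£195.41 = £41.0361
EOQ₁ = √(2×37,500×140/41.1600) = 505.08  (< 1,270, feasible at tier 1)
EOQ₂ = √(2×37,500×140/41.0361) = 505.84  (< 1,270 → use Q = 1,270 at tier-2 price)
TC(tier 1 (EOQ₁), Q≈505.1) = £7,370,788.94
TC(tier 2, Q≈1,270.0) = £7,358,066.78
Minimum at tier 2: £7,358,066.78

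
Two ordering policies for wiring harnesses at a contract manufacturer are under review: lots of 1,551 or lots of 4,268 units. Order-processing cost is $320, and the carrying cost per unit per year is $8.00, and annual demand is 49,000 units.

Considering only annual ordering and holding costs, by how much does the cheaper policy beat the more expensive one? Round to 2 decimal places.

For each Q, cost = (D/Q)·S + (Q/2)·H.
TC(1,551) = (49,000/1,551)×320 + (1,551/2)×8 = $16,313.61
TC(4,268) = (49,000/4,268)×320 + (4,268/2)×8 = $20,745.85
|ΔTC| = |$16,313.61 − $20,745.85| = $4,432.25

$4,432.25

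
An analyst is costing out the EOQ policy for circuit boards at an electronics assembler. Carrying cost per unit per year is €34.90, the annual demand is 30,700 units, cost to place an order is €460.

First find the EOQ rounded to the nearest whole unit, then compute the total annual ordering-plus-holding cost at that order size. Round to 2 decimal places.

2DS/H = 2·30,700·460/34.9 = 809,283.67
EOQ = √809,283.67 ≈ 899.60 → Q = 900 units
Annual ordering cost = (D/Q)·S = (30,700/900) × 460 = €15,691.11
Annual holding cost  = (Q/2)·H = (900/2) × 34.9 = €15,705.00
Total = €15,691.11 + €15,705.00 = €31,396.11

€31,396.11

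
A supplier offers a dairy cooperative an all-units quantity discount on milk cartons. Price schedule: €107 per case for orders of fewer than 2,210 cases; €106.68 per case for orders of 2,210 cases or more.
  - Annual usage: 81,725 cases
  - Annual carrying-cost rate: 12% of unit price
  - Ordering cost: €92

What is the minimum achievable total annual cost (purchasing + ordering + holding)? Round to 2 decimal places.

H₁ = 12%×€107 = €12.8400;  H₂ = 12%×€106.68 = €12.8016
EOQ₁ = √(2×81,725×92/12.8400) = 1,082.19  (< 2,210, feasible at tier 1)
EOQ₂ = √(2×81,725×92/12.8016) = 1,083.81  (< 2,210 → use Q = 2,210 at tier-2 price)
TC(tier 1 (EOQ₁), Q≈1,082.2) = €8,758,470.33
TC(tier 2, Q≈2,210.0) = €8,735,970.89
Minimum at tier 2: €8,735,970.89

€8,735,970.89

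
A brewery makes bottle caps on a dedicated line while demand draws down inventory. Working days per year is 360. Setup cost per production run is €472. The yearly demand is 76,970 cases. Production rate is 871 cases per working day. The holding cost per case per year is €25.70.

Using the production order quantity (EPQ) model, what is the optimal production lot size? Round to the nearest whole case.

1,936 cases

d = 76,970/360 = 213.8056 cases/day;  effective holding cost H(1 − d/p) = 25.7·(1 − 213.8056/871) = 19.39139
Q* = √(2DS / H_eff) = √(2·76,970·472 / 19.39139) ≈ 1,935.72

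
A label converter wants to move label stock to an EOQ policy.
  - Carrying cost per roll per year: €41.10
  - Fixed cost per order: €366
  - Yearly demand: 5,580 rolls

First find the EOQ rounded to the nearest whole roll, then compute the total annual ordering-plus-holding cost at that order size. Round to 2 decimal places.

Q* = √(2·D·S / H) = √(2·5,580·366 / 41.1) = √99,381.0 ≈ 315.25 → Q = 315 rolls
Orders/yr = 5,580/315 = 17.714; ordering cost = 17.714 × €366 = €6,483.43
Average inventory = 315/2 = 157.5; holding cost = 157.5 × €41.1 = €6,473.25
Total = €6,483.43 + €6,473.25 = €12,956.68

€12,956.68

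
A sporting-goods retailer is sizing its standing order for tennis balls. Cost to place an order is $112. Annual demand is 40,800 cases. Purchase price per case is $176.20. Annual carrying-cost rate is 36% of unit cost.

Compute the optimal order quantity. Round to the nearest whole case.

H = i·C = 0.36 × $176.2 = $63.4320 per case-year
Optimal lot size Q* = (2 × 40,800 × $112 / $63.432)^½ ≈ 379.58

380 cases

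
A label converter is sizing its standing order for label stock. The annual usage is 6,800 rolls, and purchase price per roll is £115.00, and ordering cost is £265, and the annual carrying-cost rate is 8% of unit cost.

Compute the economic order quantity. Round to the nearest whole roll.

Holding cost per roll per year: H = 8% × £115 = £9.2000
Q* = √(2·D·S / H) = √(2·6,800·265 / 9.2) = √391,739.1 ≈ 625.89

626 rolls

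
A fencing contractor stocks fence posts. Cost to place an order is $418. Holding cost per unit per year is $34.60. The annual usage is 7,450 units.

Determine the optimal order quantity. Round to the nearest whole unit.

424 units

Q* = √(2·D·S / H) = √(2·7,450·418 / 34.6) = √180,005.8 ≈ 424.27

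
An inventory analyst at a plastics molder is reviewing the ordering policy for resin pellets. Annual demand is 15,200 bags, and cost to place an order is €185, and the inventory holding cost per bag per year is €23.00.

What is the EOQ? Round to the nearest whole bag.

494 bags

2DS/H = 2·15,200·185/23 = 244,521.74
EOQ = √244,521.74 ≈ 494.49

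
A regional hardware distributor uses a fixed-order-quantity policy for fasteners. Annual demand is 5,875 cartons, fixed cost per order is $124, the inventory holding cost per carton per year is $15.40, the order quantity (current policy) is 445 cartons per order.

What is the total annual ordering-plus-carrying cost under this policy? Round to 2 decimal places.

$5,063.58

Annual ordering cost = (D/Q)·S = (5,875/445) × 124 = $1,637.08
Annual holding cost  = (Q/2)·H = (445/2) × 15.4 = $3,426.50
Total = $1,637.08 + $3,426.50 = $5,063.58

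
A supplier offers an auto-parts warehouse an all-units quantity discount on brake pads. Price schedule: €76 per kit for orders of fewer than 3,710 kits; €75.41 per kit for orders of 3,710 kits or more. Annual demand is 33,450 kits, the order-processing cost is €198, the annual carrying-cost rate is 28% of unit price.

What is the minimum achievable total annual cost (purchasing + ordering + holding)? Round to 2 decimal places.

H₁ = 28%×€76 = €21.2800;  H₂ = 28%×€75.41 = €21.1148
EOQ₁ = √(2×33,450×198/21.2800) = 788.97  (< 3,710, feasible at tier 1)
EOQ₂ = √(2×33,450×198/21.1148) = 792.05  (< 3,710 → use Q = 3,710 at tier-2 price)
TC(tier 1 (EOQ₁), Q≈789.0) = €2,558,989.26
TC(tier 2, Q≈3,710.0) = €2,563,417.66
Minimum at tier 1 (EOQ₁): €2,558,989.26

€2,558,989.26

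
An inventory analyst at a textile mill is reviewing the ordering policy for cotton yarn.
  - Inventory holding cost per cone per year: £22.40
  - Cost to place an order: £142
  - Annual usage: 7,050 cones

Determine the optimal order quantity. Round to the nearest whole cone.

299 cones

EOQ = √(2DS/H) = √(2 × 7,050 × 142 / 22.4)
    = √(89,383.93) ≈ 298.97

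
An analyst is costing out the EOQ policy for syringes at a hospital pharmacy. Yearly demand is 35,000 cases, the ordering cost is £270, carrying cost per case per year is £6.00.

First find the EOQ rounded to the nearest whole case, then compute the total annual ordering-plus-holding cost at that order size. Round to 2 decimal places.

EOQ = √(2DS/H) = √(2 × 35,000 × 270 / 6)
    = √(3,150,000.00) ≈ 1,774.82 → Q = 1,775 cases
Annual ordering cost = (D/Q)·S = (35,000/1,775) × 270 = £5,323.94
Annual holding cost  = (Q/2)·H = (1,775/2) × 6 = £5,325.00
Total = £5,323.94 + £5,325.00 = £10,648.94

£10,648.94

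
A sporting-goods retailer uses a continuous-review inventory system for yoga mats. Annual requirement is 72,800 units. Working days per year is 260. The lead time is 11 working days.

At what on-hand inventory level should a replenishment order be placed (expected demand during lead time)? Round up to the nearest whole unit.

Daily demand d = 72,800 / 260 = 280.000 units/day
Demand during lead time = 280.000 × 11 = 3,080.00
Reorder point = 3,080.00 → round up

3,080 units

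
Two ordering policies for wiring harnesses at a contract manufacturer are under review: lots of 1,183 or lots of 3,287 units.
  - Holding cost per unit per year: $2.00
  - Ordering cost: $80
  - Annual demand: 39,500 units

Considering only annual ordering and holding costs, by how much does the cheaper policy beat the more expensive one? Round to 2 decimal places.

Annual cost at Q: ordering D·S/Q plus holding Q·H/2.
TC(1,183) = (39,500/1,183)×80 + (1,183/2)×2 = $3,854.17
TC(3,287) = (39,500/3,287)×80 + (3,287/2)×2 = $4,248.36
|ΔTC| = |$3,854.17 − $4,248.36| = $394.19

$394.19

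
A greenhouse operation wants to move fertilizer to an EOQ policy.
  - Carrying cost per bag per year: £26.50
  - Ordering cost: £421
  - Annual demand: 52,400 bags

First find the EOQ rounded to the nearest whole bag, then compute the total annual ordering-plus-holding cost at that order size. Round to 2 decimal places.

Optimal lot size Q* = (2 × 52,400 × £421 / £26.5)^½ ≈ 1,290.32 → Q = 1,290 bags
Annual ordering cost = (D/Q)·S = (52,400/1,290) × 421 = £17,101.09
Annual holding cost  = (Q/2)·H = (1,290/2) × 26.5 = £17,092.50
Total = £17,101.09 + £17,092.50 = £34,193.59

£34,193.59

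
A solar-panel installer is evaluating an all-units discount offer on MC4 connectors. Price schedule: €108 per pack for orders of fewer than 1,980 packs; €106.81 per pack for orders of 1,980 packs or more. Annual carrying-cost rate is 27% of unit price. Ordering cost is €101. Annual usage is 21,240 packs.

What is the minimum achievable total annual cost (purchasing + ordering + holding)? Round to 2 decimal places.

H₁ = 27%×€108 = €29.1600;  H₂ = 27%×€106.81 = €28.8387
EOQ₁ = √(2×21,240×101/29.1600) = 383.58  (< 1,980, feasible at tier 1)
EOQ₂ = √(2×21,240×101/28.8387) = 385.71  (< 1,980 → use Q = 1,980 at tier-2 price)
TC(tier 1 (EOQ₁), Q≈383.6) = €2,305,105.28
TC(tier 2, Q≈1,980.0) = €2,298,278.17
Minimum at tier 2: €2,298,278.17

€2,298,278.17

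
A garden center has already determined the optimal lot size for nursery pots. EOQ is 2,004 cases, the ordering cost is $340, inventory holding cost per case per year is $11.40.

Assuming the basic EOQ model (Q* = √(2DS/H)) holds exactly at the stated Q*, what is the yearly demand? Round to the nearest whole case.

Since Q* = (2DS/H)^½, squaring gives Q*²·H = 2DS.
D = Q²H / (2S) = 2,004² × 11.4 / (2 × 340) = 67,327.33

67,327 cases per year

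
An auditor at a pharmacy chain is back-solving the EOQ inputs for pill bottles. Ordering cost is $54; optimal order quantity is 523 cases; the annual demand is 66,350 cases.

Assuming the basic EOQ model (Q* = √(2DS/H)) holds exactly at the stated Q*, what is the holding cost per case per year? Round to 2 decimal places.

From Q* = √(2DS/H) ⇒ Q*² = 2DS/H.
H = 2DS / Q² = 2 × 66,350 × 54 / 523² = 26.1976

$26.20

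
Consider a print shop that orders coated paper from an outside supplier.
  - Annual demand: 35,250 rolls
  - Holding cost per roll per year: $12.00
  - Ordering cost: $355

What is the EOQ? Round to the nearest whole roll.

1,444 rolls

EOQ = √(2DS/H) = √(2 × 35,250 × 355 / 12)
    = √(2,085,625.00) ≈ 1,444.17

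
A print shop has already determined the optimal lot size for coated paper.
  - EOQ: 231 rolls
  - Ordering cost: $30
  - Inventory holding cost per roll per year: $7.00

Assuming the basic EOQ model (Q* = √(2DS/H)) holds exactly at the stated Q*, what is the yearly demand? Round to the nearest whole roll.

EOQ relation: Q² = 2DS/H, so rearrange for the unknown.
D = Q²H / (2S) = 231² × 7 / (2 × 30) = 6,225.45

6,225 rolls per year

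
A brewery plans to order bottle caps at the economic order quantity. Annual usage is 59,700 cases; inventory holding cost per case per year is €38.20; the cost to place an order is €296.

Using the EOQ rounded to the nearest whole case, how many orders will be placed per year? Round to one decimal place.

2DS/H = 2·59,700·296/38.2 = 925,193.72
EOQ = √925,193.72 ≈ 961.87 → Q = 962
Orders per year = D/Q = 59,700 / 962 = 62.058

62.1 orders per year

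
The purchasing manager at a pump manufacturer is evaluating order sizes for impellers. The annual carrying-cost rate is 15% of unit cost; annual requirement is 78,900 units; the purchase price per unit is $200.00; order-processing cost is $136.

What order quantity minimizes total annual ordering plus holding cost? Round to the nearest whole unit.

846 units

Carrying cost H = $200 × 15% = $30.0000/unit/yr
Optimal lot size Q* = (2 × 78,900 × $136 / $30)^½ ≈ 845.79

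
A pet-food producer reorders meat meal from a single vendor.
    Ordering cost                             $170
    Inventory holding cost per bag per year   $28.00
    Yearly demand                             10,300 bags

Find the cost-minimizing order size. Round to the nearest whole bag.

2DS/H = 2·10,300·170/28 = 125,071.43
EOQ = √125,071.43 ≈ 353.65

354 bags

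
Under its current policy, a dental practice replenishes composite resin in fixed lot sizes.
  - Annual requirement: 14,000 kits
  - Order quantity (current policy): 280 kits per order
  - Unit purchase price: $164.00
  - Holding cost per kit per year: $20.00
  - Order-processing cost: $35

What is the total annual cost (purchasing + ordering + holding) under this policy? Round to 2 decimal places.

Annual ordering cost = (D/Q)·S = (14,000/280) × 35 = $1,750.00
Annual holding cost  = (Q/2)·H = (280/2) × 20 = $2,800.00
Purchase cost = D·C = 14,000 × 164 = $2,296,000.00
Total = $1,750.00 + $2,800.00 + $2,296,000.00 = $2,300,550.00

$2,300,550.00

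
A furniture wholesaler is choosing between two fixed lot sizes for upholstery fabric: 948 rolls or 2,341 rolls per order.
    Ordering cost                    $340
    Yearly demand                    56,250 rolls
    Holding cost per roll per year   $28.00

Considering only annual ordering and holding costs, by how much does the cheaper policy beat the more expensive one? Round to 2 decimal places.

$7,497.54

For each Q, cost = (D/Q)·S + (Q/2)·H.
TC(948) = (56,250/948)×340 + (948/2)×28 = $33,446.05
TC(2,341) = (56,250/2,341)×340 + (2,341/2)×28 = $40,943.59
Cheaper: Q = 948.  Difference = $7,497.54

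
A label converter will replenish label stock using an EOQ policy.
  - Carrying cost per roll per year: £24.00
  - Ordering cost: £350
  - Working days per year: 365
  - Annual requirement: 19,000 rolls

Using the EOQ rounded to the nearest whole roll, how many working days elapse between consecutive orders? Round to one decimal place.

14.3 days

2DS/H = 2·19,000·350/24 = 554,166.67
EOQ = √554,166.67 ≈ 744.42 → Q = 744 rolls
Cycle time = (working days × Q)/D = (365 × 744) / 19,000 = 14.293 days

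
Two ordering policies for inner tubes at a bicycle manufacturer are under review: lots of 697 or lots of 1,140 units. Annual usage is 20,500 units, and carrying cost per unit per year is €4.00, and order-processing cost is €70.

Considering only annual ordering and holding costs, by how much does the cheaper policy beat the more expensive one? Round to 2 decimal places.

€85.95

Annual cost at Q: ordering D·S/Q plus holding Q·H/2.
TC(697) = (20,500/697)×70 + (697/2)×4 = €3,452.82
TC(1,140) = (20,500/1,140)×70 + (1,140/2)×4 = €3,538.77
Lots of 697 are cheaper by €85.95.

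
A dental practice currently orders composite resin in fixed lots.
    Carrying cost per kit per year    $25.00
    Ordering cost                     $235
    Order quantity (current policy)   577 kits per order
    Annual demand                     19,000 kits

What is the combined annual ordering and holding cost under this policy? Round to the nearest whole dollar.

$14,951

Ordering: D/Q × S = 19,000/577 × $235 = $7,738.30
Holding:  Q/2 × H = 577/2 × $25 = $7,212.50
Total = $7,738.30 + $7,212.50 = $14,950.80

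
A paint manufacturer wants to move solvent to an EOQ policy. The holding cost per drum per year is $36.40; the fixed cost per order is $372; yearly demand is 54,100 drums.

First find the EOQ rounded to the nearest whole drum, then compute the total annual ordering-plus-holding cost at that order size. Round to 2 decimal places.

$38,276.82

Q* = √(2·D·S / H) = √(2·54,100·372 / 36.4) = √1,105,780.2 ≈ 1,051.56 → Q = 1,052 drums
Ordering: D/Q × S = 54,100/1,052 × $372 = $19,130.42
Holding:  Q/2 × H = 1,052/2 × $36.4 = $19,146.40
Total = $19,130.42 + $19,146.40 = $38,276.82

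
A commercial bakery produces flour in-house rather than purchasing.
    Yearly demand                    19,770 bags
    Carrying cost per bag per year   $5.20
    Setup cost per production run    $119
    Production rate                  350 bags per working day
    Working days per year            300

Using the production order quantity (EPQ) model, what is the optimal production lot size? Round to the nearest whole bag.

Daily demand d = 19,770/300 = 65.900; p = 350; 1 − d/p = 0.81171
EPQ = √(2DS / (H(1 − d/p)))
    = √(2 × 19,770 × 119 / (5.2 × 0.81171)) ≈ 1,055.82

1,056 bags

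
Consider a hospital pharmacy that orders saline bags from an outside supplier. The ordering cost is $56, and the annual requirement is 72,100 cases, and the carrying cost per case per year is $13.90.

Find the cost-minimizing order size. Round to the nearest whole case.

762 cases

Optimal lot size Q* = (2 × 72,100 × $56 / $13.9)^½ ≈ 762.20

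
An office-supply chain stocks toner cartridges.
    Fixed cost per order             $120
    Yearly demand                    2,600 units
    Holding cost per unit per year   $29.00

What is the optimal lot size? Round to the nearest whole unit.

147 units

Q* = √(2·D·S / H) = √(2·2,600·120 / 29) = √21,517.2 ≈ 146.69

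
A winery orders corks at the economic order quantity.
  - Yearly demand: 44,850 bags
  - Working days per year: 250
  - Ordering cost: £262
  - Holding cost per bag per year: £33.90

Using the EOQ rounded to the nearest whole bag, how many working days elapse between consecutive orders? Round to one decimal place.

4.6 days

Q* = √(2·D·S / H) = √(2·44,850·262 / 33.9) = √693,256.6 ≈ 832.62 → Q = 833 bags
T = Q/D × 250 days = 833/44,850 × 250 = 4.643 days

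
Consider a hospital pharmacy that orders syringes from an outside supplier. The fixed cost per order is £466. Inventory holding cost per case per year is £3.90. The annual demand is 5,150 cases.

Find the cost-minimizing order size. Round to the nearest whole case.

Optimal lot size Q* = (2 × 5,150 × £466 / £3.9)^½ ≈ 1,109.38

1,109 cases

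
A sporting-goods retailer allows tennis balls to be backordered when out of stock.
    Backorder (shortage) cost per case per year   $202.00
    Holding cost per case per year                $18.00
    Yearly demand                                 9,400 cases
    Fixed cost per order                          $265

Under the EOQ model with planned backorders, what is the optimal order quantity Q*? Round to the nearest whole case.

549 cases

Basic EOQ = √(2·9,400·265/18) = 526.097
Backorder adjustment √((H+b)/b) = √((18+202)/202) = 1.0436
Q* = 526.097 × 1.0436 ≈ 549.04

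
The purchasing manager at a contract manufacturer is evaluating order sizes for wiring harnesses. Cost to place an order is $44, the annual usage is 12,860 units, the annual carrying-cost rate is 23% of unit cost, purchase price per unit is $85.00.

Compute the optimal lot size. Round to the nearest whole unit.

Carrying cost H = $85 × 23% = $19.5500/unit/yr
Optimal lot size Q* = (2 × 12,860 × $44 / $19.55)^½ ≈ 240.60

241 units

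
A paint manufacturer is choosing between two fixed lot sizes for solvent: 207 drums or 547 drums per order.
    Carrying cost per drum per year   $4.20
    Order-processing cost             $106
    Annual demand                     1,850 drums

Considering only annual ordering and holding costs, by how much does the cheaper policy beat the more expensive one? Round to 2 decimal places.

$125.16

TC(Q) = (D/Q)S + (Q/2)H
TC(207) = (1,850/207)×106 + (207/2)×4.2 = $1,382.04
TC(547) = (1,850/547)×106 + (547/2)×4.2 = $1,507.20
Lots of 207 are cheaper by $125.16.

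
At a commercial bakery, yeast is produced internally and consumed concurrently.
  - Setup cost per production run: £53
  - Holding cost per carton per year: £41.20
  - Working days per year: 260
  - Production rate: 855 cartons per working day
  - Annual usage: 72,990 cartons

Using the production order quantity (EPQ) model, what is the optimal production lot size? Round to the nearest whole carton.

529 cartons

Daily demand d = 72,990/260 = 280.731; p = 855; 1 − d/p = 0.67166
EPQ = √(2DS / (H(1 − d/p)))
    = √(2 × 72,990 × 53 / (41.2 × 0.67166)) ≈ 528.76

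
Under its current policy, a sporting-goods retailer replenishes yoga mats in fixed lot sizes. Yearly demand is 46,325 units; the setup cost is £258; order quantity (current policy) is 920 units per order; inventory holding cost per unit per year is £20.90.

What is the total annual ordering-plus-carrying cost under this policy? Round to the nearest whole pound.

£22,605

Orders/yr = 46,325/920 = 50.353; ordering cost = 50.353 × £258 = £12,991.14
Average inventory = 920/2 = 460; holding cost = 460 × £20.9 = £9,614.00
Total = £12,991.14 + £9,614.00 = £22,605.14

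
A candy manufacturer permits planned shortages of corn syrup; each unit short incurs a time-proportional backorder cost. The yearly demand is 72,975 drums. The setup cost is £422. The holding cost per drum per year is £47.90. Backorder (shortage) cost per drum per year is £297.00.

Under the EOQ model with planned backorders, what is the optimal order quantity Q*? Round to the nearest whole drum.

Basic EOQ = √(2·72,975·422/47.9) = 1,133.941
Backorder adjustment √((H+b)/b) = √((47.9+297)/297) = 1.0776
Q* = 1,133.941 × 1.0776 ≈ 1,221.97

1,222 drums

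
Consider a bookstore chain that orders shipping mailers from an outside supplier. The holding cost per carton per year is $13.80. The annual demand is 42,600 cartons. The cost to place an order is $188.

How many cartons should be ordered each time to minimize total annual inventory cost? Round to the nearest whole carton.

1,077 cartons

Q* = √(2·D·S / H) = √(2·42,600·188 / 13.8) = √1,160,695.7 ≈ 1,077.36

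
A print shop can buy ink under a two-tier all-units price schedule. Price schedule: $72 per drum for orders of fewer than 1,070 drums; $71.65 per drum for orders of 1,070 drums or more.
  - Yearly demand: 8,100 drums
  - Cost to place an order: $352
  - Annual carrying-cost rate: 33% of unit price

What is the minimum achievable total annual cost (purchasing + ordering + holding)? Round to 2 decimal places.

H₁ = 33%×$72 = $23.7600;  H₂ = 33%×$71.65 = $23.6445
EOQ₁ = √(2×8,100×352/23.7600) = 489.90  (< 1,070, feasible at tier 1)
EOQ₂ = √(2×8,100×352/23.6445) = 491.09  (< 1,070 → use Q = 1,070 at tier-2 price)
TC(tier 1 (EOQ₁), Q≈489.9) = $594,839.98
TC(tier 2, Q≈1,070.0) = $595,679.48
Minimum at tier 1 (EOQ₁): $594,839.98

$594,839.98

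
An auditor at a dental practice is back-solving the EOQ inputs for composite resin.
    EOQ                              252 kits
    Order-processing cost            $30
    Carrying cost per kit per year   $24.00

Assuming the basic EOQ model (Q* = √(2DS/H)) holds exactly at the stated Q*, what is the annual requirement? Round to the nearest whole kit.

25,402 kits per year

From Q* = √(2DS/H) ⇒ Q*² = 2DS/H.
D = Q²H / (2S) = 252² × 24 / (2 × 30) = 25,401.60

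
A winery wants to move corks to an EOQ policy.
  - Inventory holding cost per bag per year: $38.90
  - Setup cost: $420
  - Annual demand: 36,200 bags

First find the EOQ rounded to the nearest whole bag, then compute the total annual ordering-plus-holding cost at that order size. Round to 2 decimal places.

$34,392.90

EOQ = √(2DS/H) = √(2 × 36,200 × 420 / 38.9)
    = √(781,696.66) ≈ 884.14 → Q = 884 bags
Orders/yr = 36,200/884 = 40.950; ordering cost = 40.950 × $420 = $17,199.10
Average inventory = 884/2 = 442; holding cost = 442 × $38.9 = $17,193.80
Total = $17,199.10 + $17,193.80 = $34,392.90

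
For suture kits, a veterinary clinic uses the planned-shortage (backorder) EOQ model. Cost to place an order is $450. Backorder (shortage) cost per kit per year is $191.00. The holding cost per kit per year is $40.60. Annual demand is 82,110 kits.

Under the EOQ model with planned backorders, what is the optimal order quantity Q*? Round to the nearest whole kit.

Q* = √(2DS/H) · √((H + b)/b)
   = √(2 × 82,110 × 450 / 40.6) · √((40.6 + 191) / 191)
   = 1,349.138 × 1.1012 ≈ 1,485.62

1,486 kits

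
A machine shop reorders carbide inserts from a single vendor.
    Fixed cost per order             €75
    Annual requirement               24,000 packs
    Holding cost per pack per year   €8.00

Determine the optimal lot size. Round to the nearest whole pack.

671 packs

EOQ = √(2DS/H) = √(2 × 24,000 × 75 / 8)
    = √(450,000.00) ≈ 670.82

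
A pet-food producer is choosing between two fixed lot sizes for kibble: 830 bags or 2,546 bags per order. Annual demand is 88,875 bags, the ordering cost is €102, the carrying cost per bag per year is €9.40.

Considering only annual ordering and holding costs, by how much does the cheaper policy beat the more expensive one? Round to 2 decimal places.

€703.80

Annual cost at Q: ordering D·S/Q plus holding Q·H/2.
TC(830) = (88,875/830)×102 + (830/2)×9.4 = €14,822.99
TC(2,546) = (88,875/2,546)×102 + (2,546/2)×9.4 = €15,526.79
|ΔTC| = |€14,822.99 − €15,526.79| = €703.80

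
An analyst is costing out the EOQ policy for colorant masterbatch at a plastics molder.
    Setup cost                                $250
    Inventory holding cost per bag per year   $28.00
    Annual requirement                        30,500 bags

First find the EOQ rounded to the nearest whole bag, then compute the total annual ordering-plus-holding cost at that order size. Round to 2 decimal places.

Optimal lot size Q* = (2 × 30,500 × $250 / $28)^½ ≈ 738.00 → Q = 738 bags
Annual ordering cost = (D/Q)·S = (30,500/738) × 250 = $10,331.98
Annual holding cost  = (Q/2)·H = (738/2) × 28 = $10,332.00
Total = $10,331.98 + $10,332.00 = $20,663.98

$20,663.98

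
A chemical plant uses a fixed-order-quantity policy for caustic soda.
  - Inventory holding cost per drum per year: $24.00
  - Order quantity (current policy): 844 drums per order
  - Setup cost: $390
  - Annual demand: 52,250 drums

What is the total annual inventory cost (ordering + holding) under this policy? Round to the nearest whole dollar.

$34,272

Ordering: D/Q × S = 52,250/844 × $390 = $24,143.96
Holding:  Q/2 × H = 844/2 × $24 = $10,128.00
Total = $24,143.96 + $10,128.00 = $34,271.96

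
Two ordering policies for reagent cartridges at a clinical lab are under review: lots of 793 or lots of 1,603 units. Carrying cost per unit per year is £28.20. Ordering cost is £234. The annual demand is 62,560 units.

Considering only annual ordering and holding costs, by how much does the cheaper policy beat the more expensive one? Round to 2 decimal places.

£2,092.95

For each Q, cost = (D/Q)·S + (Q/2)·H.
TC(793) = (62,560/793)×234 + (793/2)×28.2 = £29,641.63
TC(1,603) = (62,560/1,603)×234 + (1,603/2)×28.2 = £31,734.58
Cheaper: Q = 793.  Difference = £2,092.95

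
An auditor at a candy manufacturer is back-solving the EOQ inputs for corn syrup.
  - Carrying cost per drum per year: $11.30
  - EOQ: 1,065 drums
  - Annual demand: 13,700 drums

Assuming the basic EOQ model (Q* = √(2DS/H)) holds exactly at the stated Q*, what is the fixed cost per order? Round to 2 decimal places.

$467.76

EOQ relation: Q² = 2DS/H, so rearrange for the unknown.
S = Q²H / (2D) = 1,065² × 11.3 / (2 × 13,700) = 467.7643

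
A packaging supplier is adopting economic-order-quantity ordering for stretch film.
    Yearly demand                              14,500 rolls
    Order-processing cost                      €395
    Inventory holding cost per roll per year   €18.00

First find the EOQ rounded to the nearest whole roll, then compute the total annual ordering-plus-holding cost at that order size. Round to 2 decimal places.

EOQ = √(2DS/H) = √(2 × 14,500 × 395 / 18)
    = √(636,388.89) ≈ 797.74 → Q = 798 rolls
Orders/yr = 14,500/798 = 18.170; ordering cost = 18.170 × €395 = €7,177.32
Average inventory = 798/2 = 399; holding cost = 399 × €18 = €7,182.00
Total = €7,177.32 + €7,182.00 = €14,359.32

€14,359.32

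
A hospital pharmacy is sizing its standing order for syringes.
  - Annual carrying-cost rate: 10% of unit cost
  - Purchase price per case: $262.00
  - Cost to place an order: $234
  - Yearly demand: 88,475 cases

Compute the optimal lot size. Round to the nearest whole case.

1,257 cases

Carrying cost H = $262 × 10% = $26.2000/case/yr
2DS/H = 2·88,475·234/26.2 = 1,580,393.13
EOQ = √1,580,393.13 ≈ 1,257.14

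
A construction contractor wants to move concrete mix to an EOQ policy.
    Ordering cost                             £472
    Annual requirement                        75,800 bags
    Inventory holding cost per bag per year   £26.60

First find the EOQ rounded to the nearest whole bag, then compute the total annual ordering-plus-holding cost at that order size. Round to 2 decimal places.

£43,627.61

Q* = √(2·D·S / H) = √(2·75,800·472 / 26.6) = √2,690,045.1 ≈ 1,640.14 → Q = 1,640 bags
Orders/yr = 75,800/1,640 = 46.220; ordering cost = 46.220 × £472 = £21,815.61
Average inventory = 1,640/2 = 820; holding cost = 820 × £26.6 = £21,812.00
Total = £21,815.61 + £21,812.00 = £43,627.61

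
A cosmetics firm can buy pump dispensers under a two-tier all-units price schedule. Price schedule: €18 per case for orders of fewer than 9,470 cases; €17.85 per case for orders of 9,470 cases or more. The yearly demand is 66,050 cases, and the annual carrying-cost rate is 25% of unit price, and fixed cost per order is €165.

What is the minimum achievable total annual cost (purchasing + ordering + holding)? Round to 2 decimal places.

H₁ = 25%×€18 = €4.5000;  H₂ = 25%×€17.85 = €4.4625
EOQ₁ = √(2×66,050×165/4.5000) = 2,200.83  (< 9,470, feasible at tier 1)
EOQ₂ = √(2×66,050×165/4.4625) = 2,210.06  (< 9,470 → use Q = 9,470 at tier-2 price)
TC(tier 1 (EOQ₁), Q≈2,200.8) = €1,198,803.75
TC(tier 2, Q≈9,470.0) = €1,201,273.26
Minimum at tier 1 (EOQ₁): €1,198,803.75

€1,198,803.75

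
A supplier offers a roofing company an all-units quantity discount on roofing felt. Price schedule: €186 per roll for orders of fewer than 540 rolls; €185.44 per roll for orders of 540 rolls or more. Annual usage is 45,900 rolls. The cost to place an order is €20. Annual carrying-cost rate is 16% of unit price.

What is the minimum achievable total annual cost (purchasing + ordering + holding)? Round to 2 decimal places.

€8,521,407.01

H₁ = 16%×€186 = €29.7600;  H₂ = 16%×€185.44 = €29.6704
EOQ₁ = √(2×45,900×20/29.7600) = 248.38  (< 540, feasible at tier 1)
EOQ₂ = √(2×45,900×20/29.6704) = 248.76  (< 540 → use Q = 540 at tier-2 price)
TC(tier 1 (EOQ₁), Q≈248.4) = €8,544,791.84
TC(tier 2, Q≈540.0) = €8,521,407.01
Minimum at tier 2: €8,521,407.01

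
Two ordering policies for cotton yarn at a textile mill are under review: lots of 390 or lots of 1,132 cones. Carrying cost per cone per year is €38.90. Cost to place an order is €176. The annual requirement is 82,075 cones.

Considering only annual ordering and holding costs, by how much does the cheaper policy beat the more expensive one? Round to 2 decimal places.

For each Q, cost = (D/Q)·S + (Q/2)·H.
TC(390) = (82,075/390)×176 + (390/2)×38.9 = €44,624.47
TC(1,132) = (82,075/1,132)×176 + (1,132/2)×38.9 = €34,778.18
Cheaper: Q = 1,132.  Difference = €9,846.30

€9,846.30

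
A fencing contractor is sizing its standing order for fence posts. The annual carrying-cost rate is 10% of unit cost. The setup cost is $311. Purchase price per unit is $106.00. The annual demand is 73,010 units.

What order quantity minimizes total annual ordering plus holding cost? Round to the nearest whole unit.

Carrying cost H = $106 × 10% = $10.6000/unit/yr
Optimal lot size Q* = (2 × 73,010 × $311 / $10.6)^½ ≈ 2,069.82

2,070 units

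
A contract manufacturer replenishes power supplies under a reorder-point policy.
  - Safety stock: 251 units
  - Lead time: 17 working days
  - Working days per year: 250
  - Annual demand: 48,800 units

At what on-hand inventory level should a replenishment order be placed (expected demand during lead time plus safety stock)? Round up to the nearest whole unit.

3,570 units

Daily demand d = 48,800 / 250 = 195.200 units/day
Demand during lead time = 195.200 × 17 = 3,318.40
Reorder point = 3,318.40 + 251 = 3,569.40 → round up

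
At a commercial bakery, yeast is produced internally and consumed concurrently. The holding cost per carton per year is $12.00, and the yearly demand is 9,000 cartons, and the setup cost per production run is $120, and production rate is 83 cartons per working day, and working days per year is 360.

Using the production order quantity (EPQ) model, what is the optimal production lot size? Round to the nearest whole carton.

508 cartons

d = 9,000/360 = 25.0000 cartons/day;  effective holding cost H(1 − d/p) = 12·(1 − 25.0000/83) = 8.38554
Q* = √(2DS / H_eff) = √(2·9,000·120 / 8.38554) ≈ 507.53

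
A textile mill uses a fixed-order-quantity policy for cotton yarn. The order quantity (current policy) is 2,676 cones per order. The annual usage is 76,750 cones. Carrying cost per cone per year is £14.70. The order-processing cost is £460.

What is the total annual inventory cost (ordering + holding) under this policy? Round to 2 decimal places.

£32,861.80

Annual ordering cost = (D/Q)·S = (76,750/2,676) × 460 = £13,193.20
Annual holding cost  = (Q/2)·H = (2,676/2) × 14.7 = £19,668.60
Total = £13,193.20 + £19,668.60 = £32,861.80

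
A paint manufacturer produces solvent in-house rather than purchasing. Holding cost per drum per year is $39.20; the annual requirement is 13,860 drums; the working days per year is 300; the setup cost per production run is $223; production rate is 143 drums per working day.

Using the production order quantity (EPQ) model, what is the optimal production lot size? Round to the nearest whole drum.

d = 13,860/300 = 46.2000 drums/day;  effective holding cost H(1 − d/p) = 39.2·(1 − 46.2000/143) = 26.53538
Q* = √(2DS / H_eff) = √(2·13,860·223 / 26.53538) ≈ 482.65

483 drums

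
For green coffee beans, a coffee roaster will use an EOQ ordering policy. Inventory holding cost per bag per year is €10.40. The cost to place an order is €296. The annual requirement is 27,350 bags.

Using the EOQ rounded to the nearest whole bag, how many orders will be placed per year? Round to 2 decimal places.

21.92 orders per year

Q* = √(2·D·S / H) = √(2·27,350·296 / 10.4) = √1,556,846.2 ≈ 1,247.74 → Q = 1,248
N = D/Q = 27,350/1,248 ≈ 21.915 orders/yr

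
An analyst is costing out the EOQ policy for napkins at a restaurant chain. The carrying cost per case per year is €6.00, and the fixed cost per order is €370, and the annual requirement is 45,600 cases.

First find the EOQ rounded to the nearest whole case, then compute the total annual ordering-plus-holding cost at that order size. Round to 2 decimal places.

Q* = √(2·D·S / H) = √(2·45,600·370 / 6) = √5,624,000.0 ≈ 2,371.50 → Q = 2,371 cases
Annual ordering cost = (D/Q)·S = (45,600/2,371) × 370 = €7,115.98
Annual holding cost  = (Q/2)·H = (2,371/2) × 6 = €7,113.00
Total = €7,115.98 + €7,113.00 = €14,228.98

€14,228.98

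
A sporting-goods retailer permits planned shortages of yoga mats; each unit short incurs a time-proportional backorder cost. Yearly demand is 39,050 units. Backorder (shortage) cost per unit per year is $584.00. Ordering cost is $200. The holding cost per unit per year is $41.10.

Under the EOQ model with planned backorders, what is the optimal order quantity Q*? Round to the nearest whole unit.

Basic EOQ = √(2·39,050·200/41.1) = 616.481
Backorder adjustment √((H+b)/b) = √((41.1+584)/584) = 1.0346
Q* = 616.481 × 1.0346 ≈ 637.81

638 units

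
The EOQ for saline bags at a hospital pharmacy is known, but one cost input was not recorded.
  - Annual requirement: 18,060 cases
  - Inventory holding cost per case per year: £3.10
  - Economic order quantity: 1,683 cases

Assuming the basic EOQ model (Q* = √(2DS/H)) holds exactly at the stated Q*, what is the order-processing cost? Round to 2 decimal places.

From Q* = √(2DS/H) ⇒ Q*² = 2DS/H.
S = Q²H / (2D) = 1,683² × 3.1 / (2 × 18,060) = 243.0984

£243.10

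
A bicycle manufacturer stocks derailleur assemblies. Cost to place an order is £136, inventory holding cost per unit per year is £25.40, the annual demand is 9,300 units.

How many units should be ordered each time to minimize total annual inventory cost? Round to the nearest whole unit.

2DS/H = 2·9,300·136/25.4 = 99,590.55
EOQ = √99,590.55 ≈ 315.58

316 units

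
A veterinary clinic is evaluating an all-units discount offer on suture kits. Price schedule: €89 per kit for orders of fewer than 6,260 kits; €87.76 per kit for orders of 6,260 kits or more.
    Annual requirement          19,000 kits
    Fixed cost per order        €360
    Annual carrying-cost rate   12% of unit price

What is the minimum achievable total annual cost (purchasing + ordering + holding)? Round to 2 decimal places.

€1,701,495.31

H₁ = 12%×€89 = €10.6800;  H₂ = 12%×€87.76 = €10.5312
EOQ₁ = √(2×19,000×360/10.6800) = 1,131.77  (< 6,260, feasible at tier 1)
EOQ₂ = √(2×19,000×360/10.5312) = 1,139.74  (< 6,260 → use Q = 6,260 at tier-2 price)
TC(tier 1 (EOQ₁), Q≈1,131.8) = €1,703,087.28
TC(tier 2, Q≈6,260.0) = €1,701,495.31
Minimum at tier 2: €1,701,495.31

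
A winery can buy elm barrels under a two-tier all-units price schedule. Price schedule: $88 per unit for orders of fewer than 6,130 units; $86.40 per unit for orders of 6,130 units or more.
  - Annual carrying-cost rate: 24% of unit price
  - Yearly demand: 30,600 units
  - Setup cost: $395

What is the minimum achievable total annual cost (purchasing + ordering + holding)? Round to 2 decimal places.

H₁ = 24%×$88 = $21.1200;  H₂ = 24%×$86.40 = $20.7360
EOQ₁ = √(2×30,600×395/21.1200) = 1,069.86  (< 6,130, feasible at tier 1)
EOQ₂ = √(2×30,600×395/20.7360) = 1,079.72  (< 6,130 → use Q = 6,130 at tier-2 price)
TC(tier 1 (EOQ₁), Q≈1,069.9) = $2,715,395.46
TC(tier 2, Q≈6,130.0) = $2,709,367.62
Minimum at tier 2: $2,709,367.62

$2,709,367.62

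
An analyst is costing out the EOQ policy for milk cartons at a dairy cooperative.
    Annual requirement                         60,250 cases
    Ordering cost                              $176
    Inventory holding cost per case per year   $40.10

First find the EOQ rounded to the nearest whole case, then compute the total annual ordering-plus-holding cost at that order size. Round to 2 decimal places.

$29,162.32

EOQ = √(2DS/H) = √(2 × 60,250 × 176 / 40.1)
    = √(528,877.81) ≈ 727.24 → Q = 727 cases
Orders/yr = 60,250/727 = 82.875; ordering cost = 82.875 × $176 = $14,585.97
Average inventory = 727/2 = 363.5; holding cost = 363.5 × $40.1 = $14,576.35
Total = $14,585.97 + $14,576.35 = $29,162.32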